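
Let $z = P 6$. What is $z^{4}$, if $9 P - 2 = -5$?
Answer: $16$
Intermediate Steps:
$P = - \frac{1}{3}$ ($P = \frac{2}{9} + \frac{1}{9} \left(-5\right) = \frac{2}{9} - \frac{5}{9} = - \frac{1}{3} \approx -0.33333$)
$z = -2$ ($z = \left(- \frac{1}{3}\right) 6 = -2$)
$z^{4} = \left(-2\right)^{4} = 16$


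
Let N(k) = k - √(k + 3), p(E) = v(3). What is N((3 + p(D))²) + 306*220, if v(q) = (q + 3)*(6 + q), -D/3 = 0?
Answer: 70569 - 2*√813 ≈ 70512.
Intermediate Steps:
D = 0 (D = -3*0 = 0)
v(q) = (3 + q)*(6 + q)
p(E) = 54 (p(E) = 18 + 3² + 9*3 = 18 + 9 + 27 = 54)
N(k) = k - √(3 + k)
N((3 + p(D))²) + 306*220 = ((3 + 54)² - √(3 + (3 + 54)²)) + 306*220 = (57² - √(3 + 57²)) + 67320 = (3249 - √(3 + 3249)) + 67320 = (3249 - √3252) + 67320 = (3249 - 2*√813) + 67320 = 70569 - 2*√813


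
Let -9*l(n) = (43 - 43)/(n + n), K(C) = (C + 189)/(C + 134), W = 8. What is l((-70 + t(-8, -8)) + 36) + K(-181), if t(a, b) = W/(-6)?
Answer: -8/47 ≈ -0.17021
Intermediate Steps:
K(C) = (189 + C)/(134 + C)
t(a, b) = -4/3 (t(a, b) = 8/(-6) = 8*(-⅙) = -4/3)
l(n) = 0 (l(n) = -(43 - 43)/(9*(n + n)) = -0/(2*n) = -0*1/(2*n) = -⅑*0 = 0)
l((-70 + t(-8, -8)) + 36) + K(-181) = 0 + (189 - 181)/(134 - 181) = 0 + 8/(-47) = 0 - 1/47*8 = 0 - 8/47 = -8/47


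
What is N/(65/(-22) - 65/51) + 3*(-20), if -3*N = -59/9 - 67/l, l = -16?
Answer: -20562167/341640 ≈ -60.187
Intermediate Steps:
N = 341/432 (N = -(-59/9 - 67/(-16))/3 = -(-59*1/9 - 67*(-1/16))/3 = -(-59/9 + 67/16)/3 = -1/3*(-341/144) = 341/432 ≈ 0.78935)
N/(65/(-22) - 65/51) + 3*(-20) = 341/(432*(65/(-22) - 65/51)) + 3*(-20) = 341/(432*(65*(-1/22) - 65*1/51)) - 60 = 341/(432*(-65/22 - 65/51)) - 60 = 341/(432*(-4745/1122)) - 60 = (341/432)*(-1122/4745) - 60 = -63767/341640 - 60 = -20562167/341640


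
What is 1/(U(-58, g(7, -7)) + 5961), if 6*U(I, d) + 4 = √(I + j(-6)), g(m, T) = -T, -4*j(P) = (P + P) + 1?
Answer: 286096/1705227599 - 4*I*√221/1705227599 ≈ 0.00016778 - 3.4872e-8*I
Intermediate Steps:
j(P) = -¼ - P/2 (j(P) = -((P + P) + 1)/4 = -(2*P + 1)/4 = -(1 + 2*P)/4 = -¼ - P/2)
U(I, d) = -⅔ + √(11/4 + I)/6 (U(I, d) = -⅔ + √(I + (-¼ - ½*(-6)))/6 = -⅔ + √(I + (-¼ + 3))/6 = -⅔ + √(I + 11/4)/6 = -⅔ + √(11/4 + I)/6)
1/(U(-58, g(7, -7)) + 5961) = 1/((-⅔ + √(11 + 4*(-58))/12) + 5961) = 1/((-⅔ + √(11 - 232)/12) + 5961) = 1/((-⅔ + √(-221)/12) + 5961) = 1/((-⅔ + (I*√221)/12) + 5961) = 1/((-⅔ + I*√221/12) + 5961) = 1/(17881/3 + I*√221/12)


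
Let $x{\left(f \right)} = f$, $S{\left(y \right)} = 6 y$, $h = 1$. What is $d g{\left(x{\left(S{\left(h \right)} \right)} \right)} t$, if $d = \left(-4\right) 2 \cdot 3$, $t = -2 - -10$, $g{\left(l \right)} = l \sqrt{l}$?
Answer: $- 1152 \sqrt{6} \approx -2821.8$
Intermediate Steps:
$g{\left(l \right)} = l^{\frac{3}{2}}$
$t = 8$ ($t = -2 + 10 = 8$)
$d = -24$ ($d = \left(-8\right) 3 = -24$)
$d g{\left(x{\left(S{\left(h \right)} \right)} \right)} t = - 24 \left(6 \cdot 1\right)^{\frac{3}{2}} \cdot 8 = - 24 \cdot 6^{\frac{3}{2}} \cdot 8 = - 24 \cdot 6 \sqrt{6} \cdot 8 = - 24 \cdot 48 \sqrt{6} = - 1152 \sqrt{6}$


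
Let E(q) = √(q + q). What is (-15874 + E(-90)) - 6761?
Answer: -22635 + 6*I*√5 ≈ -22635.0 + 13.416*I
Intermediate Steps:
E(q) = √2*√q (E(q) = √(2*q) = √2*√q)
(-15874 + E(-90)) - 6761 = (-15874 + √2*√(-90)) - 6761 = (-15874 + √2*(3*I*√10)) - 6761 = (-15874 + 6*I*√5) - 6761 = -22635 + 6*I*√5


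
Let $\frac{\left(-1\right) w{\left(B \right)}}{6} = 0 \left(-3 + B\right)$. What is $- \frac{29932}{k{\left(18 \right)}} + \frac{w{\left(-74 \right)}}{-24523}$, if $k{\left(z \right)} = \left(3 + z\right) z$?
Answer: $- \frac{2138}{27} \approx -79.185$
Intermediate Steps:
$k{\left(z \right)} = z \left(3 + z\right)$
$w{\left(B \right)} = 0$ ($w{\left(B \right)} = - 6 \cdot 0 \left(-3 + B\right) = \left(-6\right) 0 = 0$)
$- \frac{29932}{k{\left(18 \right)}} + \frac{w{\left(-74 \right)}}{-24523} = - \frac{29932}{18 \left(3 + 18\right)} + \frac{0}{-24523} = - \frac{29932}{18 \cdot 21} + 0 \left(- \frac{1}{24523}\right) = - \frac{29932}{378} + 0 = \left(-29932\right) \frac{1}{378} + 0 = - \frac{2138}{27} + 0 = - \frac{2138}{27}$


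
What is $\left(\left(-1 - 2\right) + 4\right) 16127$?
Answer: $16127$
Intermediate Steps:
$\left(\left(-1 - 2\right) + 4\right) 16127 = \left(-3 + 4\right) 16127 = 1 \cdot 16127 = 16127$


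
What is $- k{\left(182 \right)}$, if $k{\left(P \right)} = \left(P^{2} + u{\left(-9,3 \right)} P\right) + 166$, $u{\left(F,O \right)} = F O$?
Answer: $-28376$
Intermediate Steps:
$k{\left(P \right)} = 166 + P^{2} - 27 P$ ($k{\left(P \right)} = \left(P^{2} + \left(-9\right) 3 P\right) + 166 = \left(P^{2} - 27 P\right) + 166 = 166 + P^{2} - 27 P$)
$- k{\left(182 \right)} = - (166 + 182^{2} - 4914) = - (166 + 33124 - 4914) = \left(-1\right) 28376 = -28376$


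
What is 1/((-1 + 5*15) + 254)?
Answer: 1/328 ≈ 0.0030488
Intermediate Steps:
1/((-1 + 5*15) + 254) = 1/((-1 + 75) + 254) = 1/(74 + 254) = 1/328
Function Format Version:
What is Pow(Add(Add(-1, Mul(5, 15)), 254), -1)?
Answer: Rational(1, 328) ≈ 0.0030488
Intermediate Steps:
Pow(Add(Add(-1, Mul(5, 15)), 254), -1) = Pow(Add(Add(-1, 75), 254), -1) = Pow(Add(74, 254), -1) = Pow(328, -1) = Rational(1, 328)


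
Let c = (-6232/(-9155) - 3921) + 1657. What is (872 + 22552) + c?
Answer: 193726032/9155 ≈ 21161.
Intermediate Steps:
c = -20720688/9155 (c = (-6232*(-1/9155) - 3921) + 1657 = (6232/9155 - 3921) + 1657 = -35890523/9155 + 1657 = -20720688/9155 ≈ -2263.3)
(872 + 22552) + c = (872 + 22552) - 20720688/9155 = 23424 - 20720688/9155 = 193726032/9155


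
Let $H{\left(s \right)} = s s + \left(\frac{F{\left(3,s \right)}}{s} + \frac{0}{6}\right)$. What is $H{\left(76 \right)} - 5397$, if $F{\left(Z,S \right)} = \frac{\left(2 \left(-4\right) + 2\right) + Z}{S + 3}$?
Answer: $\frac{2275513}{6004} \approx 379.0$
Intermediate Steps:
$F{\left(Z,S \right)} = \frac{-6 + Z}{3 + S}$ ($F{\left(Z,S \right)} = \frac{\left(-8 + 2\right) + Z}{3 + S} = \frac{-6 + Z}{3 + S}$)
$H{\left(s \right)} = s^{2} - \frac{3}{s \left(3 + s\right)}$ ($H{\left(s \right)} = s s + \left(\frac{\frac{1}{3 + s} \left(-6 + 3\right)}{s} + \frac{0}{6}\right) = s^{2} + \left(\frac{\frac{1}{3 + s} \left(-3\right)}{s} + 0 \cdot \frac{1}{6}\right) = s^{2} + \left(\frac{\left(-3\right) \frac{1}{3 + s}}{s} + 0\right) = s^{2} + \left(- \frac{3}{s \left(3 + s\right)} + 0\right) = s^{2} - \frac{3}{s \left(3 + s\right)}$)
$H{\left(76 \right)} - 5397 = \frac{-3 + 76^{3} \left(3 + 76\right)}{76 \left(3 + 76\right)} - 5397 = \frac{-3 + 438976 \cdot 79}{76 \cdot 79} - 5397 = \frac{1}{76} \cdot \frac{1}{79} \left(-3 + 34679104\right) - 5397 = \frac{1}{76} \cdot \frac{1}{79} \cdot 34679101 - 5397 = \frac{34679101}{6004} - 5397 = \frac{2275513}{6004}$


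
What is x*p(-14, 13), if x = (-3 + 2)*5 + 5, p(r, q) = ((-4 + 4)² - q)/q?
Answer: 0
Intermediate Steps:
p(r, q) = -1 (p(r, q) = (0² - q)/q = (0 - q)/q = (-q)/q = -1)
x = 0 (x = -1*5 + 5 = -5 + 5 = 0)
x*p(-14, 13) = 0*(-1) = 0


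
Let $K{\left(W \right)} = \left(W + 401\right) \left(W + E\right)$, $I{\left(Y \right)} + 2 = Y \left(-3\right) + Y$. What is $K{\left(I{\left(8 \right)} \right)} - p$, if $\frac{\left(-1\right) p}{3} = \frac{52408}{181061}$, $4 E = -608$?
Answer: $- \frac{11788724486}{181061} \approx -65109.0$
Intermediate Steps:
$E = -152$ ($E = \frac{1}{4} \left(-608\right) = -152$)
$I{\left(Y \right)} = -2 - 2 Y$ ($I{\left(Y \right)} = -2 + \left(Y \left(-3\right) + Y\right) = -2 + \left(- 3 Y + Y\right) = -2 - 2 Y$)
$K{\left(W \right)} = \left(-152 + W\right) \left(401 + W\right)$ ($K{\left(W \right)} = \left(W + 401\right) \left(W - 152\right) = \left(401 + W\right) \left(-152 + W\right) = \left(-152 + W\right) \left(401 + W\right)$)
$p = - \frac{157224}{181061}$ ($p = - 3 \cdot \frac{52408}{181061} = - 3 \cdot 52408 \cdot \frac{1}{181061} = \left(-3\right) \frac{52408}{181061} = - \frac{157224}{181061} \approx -0.86835$)
$K{\left(I{\left(8 \right)} \right)} - p = \left(-60952 + \left(-2 - 16\right)^{2} + 249 \left(-2 - 16\right)\right) - - \frac{157224}{181061} = \left(-60952 + \left(-2 - 16\right)^{2} + 249 \left(-2 - 16\right)\right) + \frac{157224}{181061} = \left(-60952 + \left(-18\right)^{2} + 249 \left(-18\right)\right) + \frac{157224}{181061} = \left(-60952 + 324 - 4482\right) + \frac{157224}{181061} = -65110 + \frac{157224}{181061} = - \frac{11788724486}{181061}$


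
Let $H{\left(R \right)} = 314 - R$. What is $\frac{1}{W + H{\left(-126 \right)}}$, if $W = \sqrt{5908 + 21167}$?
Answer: $\frac{88}{33305} - \frac{19 \sqrt{3}}{33305} \approx 0.0016541$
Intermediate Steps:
$W = 95 \sqrt{3}$ ($W = \sqrt{27075} = 95 \sqrt{3} \approx 164.54$)
$\frac{1}{W + H{\left(-126 \right)}} = \frac{1}{95 \sqrt{3} + \left(314 - -126\right)} = \frac{1}{95 \sqrt{3} + \left(314 + 126\right)} = \frac{1}{95 \sqrt{3} + 440} = \frac{1}{440 + 95 \sqrt{3}}$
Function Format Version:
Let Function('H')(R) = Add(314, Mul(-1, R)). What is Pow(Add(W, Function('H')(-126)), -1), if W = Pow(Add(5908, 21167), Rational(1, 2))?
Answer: Add(Rational(88, 33305), Mul(Rational(-19, 33305), Pow(3, Rational(1, 2)))) ≈ 0.0016541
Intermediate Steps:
W = Mul(95, Pow(3, Rational(1, 2))) (W = Pow(27075, Rational(1, 2)) = Mul(95, Pow(3, Rational(1, 2))) ≈ 164.54)
Pow(Add(W, Function('H')(-126)), -1) = Pow(Add(Mul(95, Pow(3, Rational(1, 2))), Add(314, Mul(-1, -126))), -1) = Pow(Add(Mul(95, Pow(3, Rational(1, 2))), Add(314, 126)), -1) = Pow(Add(Mul(95, Pow(3, Rational(1, 2))), 440), -1) = Pow(Add(440, Mul(95, Pow(3, Rational(1, 2)))), -1)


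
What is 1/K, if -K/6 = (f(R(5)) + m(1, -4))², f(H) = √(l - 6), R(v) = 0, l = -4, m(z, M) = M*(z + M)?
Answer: I/(12*(-67*I + 12*√10)) ≈ -0.0009417 + 0.00053336*I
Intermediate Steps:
m(z, M) = M*(M + z)
f(H) = I*√10 (f(H) = √(-4 - 6) = √(-10) = I*√10)
K = -6*(12 + I*√10)² (K = -6*(I*√10 - 4*(-4 + 1))² = -6*(I*√10 - 4*(-3))² = -6*(I*√10 + 12)² = -6*(12 + I*√10)² ≈ -804.0 - 455.37*I)
1/K = 1/(-804 - 144*I*√10)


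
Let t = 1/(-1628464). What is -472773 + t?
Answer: -769893810673/1628464 ≈ -4.7277e+5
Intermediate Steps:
t = -1/1628464 ≈ -6.1408e-7
-472773 + t = -472773 - 1/1628464 = -769893810673/1628464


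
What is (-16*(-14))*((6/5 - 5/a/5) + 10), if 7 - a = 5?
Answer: 11984/5 ≈ 2396.8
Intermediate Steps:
a = 2 (a = 7 - 1*5 = 7 - 5 = 2)
(-16*(-14))*((6/5 - 5/a/5) + 10) = (-16*(-14))*((6/5 - 5/2/5) + 10) = 224*((6*(⅕) - 5*½*(⅕)) + 10) = 224*((6/5 - 5/2*⅕) + 10) = 224*((6/5 - ½) + 10) = 224*(7/10 + 10) = 224*(107/10) = 11984/5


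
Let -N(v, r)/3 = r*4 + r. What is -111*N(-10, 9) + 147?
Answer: 15132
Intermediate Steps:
N(v, r) = -15*r (N(v, r) = -3*(r*4 + r) = -3*(4*r + r) = -15*r)
-111*N(-10, 9) + 147 = -(-1665)*9 + 147 = -111*(-135) + 147 = 14985 + 147 = 15132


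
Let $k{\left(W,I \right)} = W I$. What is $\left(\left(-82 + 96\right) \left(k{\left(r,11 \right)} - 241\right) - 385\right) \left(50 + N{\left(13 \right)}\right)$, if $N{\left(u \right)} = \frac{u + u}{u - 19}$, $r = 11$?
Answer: $- \frac{282905}{3} \approx -94302.0$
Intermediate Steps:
$k{\left(W,I \right)} = I W$
$N{\left(u \right)} = \frac{2 u}{-19 + u}$
$\left(\left(-82 + 96\right) \left(k{\left(r,11 \right)} - 241\right) - 385\right) \left(50 + N{\left(13 \right)}\right) = \left(\left(-82 + 96\right) \left(11 \cdot 11 - 241\right) - 385\right) \left(50 + 2 \cdot 13 \frac{1}{-19 + 13}\right) = \left(14 \left(121 - 241\right) - 385\right) \left(50 + 2 \cdot 13 \frac{1}{-6}\right) = \left(14 \left(-120\right) - 385\right) \left(50 + 2 \cdot 13 \left(- \frac{1}{6}\right)\right) = \left(-1680 - 385\right) \left(50 - \frac{13}{3}\right) = \left(-2065\right) \frac{137}{3} = - \frac{282905}{3}$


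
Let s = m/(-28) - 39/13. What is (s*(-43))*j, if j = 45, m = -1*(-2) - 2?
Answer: 5805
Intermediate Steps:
m = 0 (m = 2 - 2 = 0)
s = -3 (s = 0/(-28) - 39/13 = 0*(-1/28) - 39*1/13 = 0 - 3 = -3)
(s*(-43))*j = -3*(-43)*45 = 129*45 = 5805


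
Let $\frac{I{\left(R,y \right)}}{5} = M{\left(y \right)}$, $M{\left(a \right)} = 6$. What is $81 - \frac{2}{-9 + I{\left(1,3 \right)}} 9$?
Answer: $- \frac{486}{7} \approx -69.429$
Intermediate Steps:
$I{\left(R,y \right)} = 30$ ($I{\left(R,y \right)} = 5 \cdot 6 = 30$)
$81 - \frac{2}{-9 + I{\left(1,3 \right)}} 9 = 81 - \frac{2}{-9 + 30} \cdot 9 = 81 - \frac{2}{21} \cdot 9 = 81 \left(-2\right) \frac{1}{21} \cdot 9 = 81 \left(\left(- \frac{2}{21}\right) 9\right) = 81 \left(- \frac{6}{7}\right) = - \frac{486}{7}$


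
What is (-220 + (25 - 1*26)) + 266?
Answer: 45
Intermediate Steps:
(-220 + (25 - 1*26)) + 266 = (-220 + (25 - 26)) + 266 = (-220 - 1) + 266 = -221 + 266 = 45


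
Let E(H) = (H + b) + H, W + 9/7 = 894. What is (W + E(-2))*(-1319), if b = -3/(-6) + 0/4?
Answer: -16420231/14 ≈ -1.1729e+6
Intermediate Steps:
W = 6249/7 (W = -9/7 + 894 = 6249/7 ≈ 892.71)
b = ½ (b = -3*(-⅙) + 0*(¼) = ½ + 0 = ½ ≈ 0.50000)
E(H) = ½ + 2*H (E(H) = (H + ½) + H = (½ + H) + H = ½ + 2*H)
(W + E(-2))*(-1319) = (6249/7 + (½ + 2*(-2)))*(-1319) = (6249/7 + (½ - 4))*(-1319) = (6249/7 - 7/2)*(-1319) = (12449/14)*(-1319) = -16420231/14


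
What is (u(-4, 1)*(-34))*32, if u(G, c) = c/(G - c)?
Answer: 1088/5 ≈ 217.60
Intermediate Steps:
(u(-4, 1)*(-34))*32 = ((1/(-4 - 1*1))*(-34))*32 = ((1/(-4 - 1))*(-34))*32 = ((1/(-5))*(-34))*32 = ((1*(-⅕))*(-34))*32 = -⅕*(-34)*32 = (34/5)*32 = 1088/5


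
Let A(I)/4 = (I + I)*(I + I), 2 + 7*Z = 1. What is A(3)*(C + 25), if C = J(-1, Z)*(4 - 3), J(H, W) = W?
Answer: 25056/7 ≈ 3579.4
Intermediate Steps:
Z = -⅐ (Z = -2/7 + (⅐)*1 = -2/7 + ⅐ = -⅐ ≈ -0.14286)
A(I) = 16*I² (A(I) = 4*((I + I)*(I + I)) = 4*((2*I)*(2*I)) = 4*(4*I²) = 16*I²)
C = -⅐ (C = -(4 - 3)/7 = -⅐*1 = -⅐ ≈ -0.14286)
A(3)*(C + 25) = (16*3²)*(-⅐ + 25) = (16*9)*(174/7) = 144*(174/7) = 25056/7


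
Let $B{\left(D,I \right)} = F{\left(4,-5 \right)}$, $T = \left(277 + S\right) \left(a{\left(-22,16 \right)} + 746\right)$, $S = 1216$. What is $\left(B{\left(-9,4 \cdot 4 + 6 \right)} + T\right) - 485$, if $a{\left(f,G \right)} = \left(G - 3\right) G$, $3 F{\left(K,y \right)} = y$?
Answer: $\frac{4271506}{3} \approx 1.4238 \cdot 10^{6}$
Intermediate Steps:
$F{\left(K,y \right)} = \frac{y}{3}$
$a{\left(f,G \right)} = G \left(-3 + G\right)$ ($a{\left(f,G \right)} = \left(-3 + G\right) G = G \left(-3 + G\right)$)
$T = 1424322$ ($T = \left(277 + 1216\right) \left(16 \left(-3 + 16\right) + 746\right) = 1493 \left(16 \cdot 13 + 746\right) = 1493 \left(208 + 746\right) = 1493 \cdot 954 = 1424322$)
$B{\left(D,I \right)} = - \frac{5}{3}$ ($B{\left(D,I \right)} = \frac{1}{3} \left(-5\right) = - \frac{5}{3}$)
$\left(B{\left(-9,4 \cdot 4 + 6 \right)} + T\right) - 485 = \left(- \frac{5}{3} + 1424322\right) - 485 = \frac{4272961}{3} - 485 = \frac{4271506}{3}$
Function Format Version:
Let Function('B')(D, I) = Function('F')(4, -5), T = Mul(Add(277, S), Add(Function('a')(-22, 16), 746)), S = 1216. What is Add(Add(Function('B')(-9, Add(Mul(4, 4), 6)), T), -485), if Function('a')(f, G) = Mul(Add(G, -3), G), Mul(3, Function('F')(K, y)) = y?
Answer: Rational(4271506, 3) ≈ 1.4238e+6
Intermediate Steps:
Function('F')(K, y) = Mul(Rational(1, 3), y)
Function('a')(f, G) = Mul(G, Add(-3, G)) (Function('a')(f, G) = Mul(Add(-3, G), G) = Mul(G, Add(-3, G)))
T = 1424322 (T = Mul(Add(277, 1216), Add(Mul(16, Add(-3, 16)), 746)) = Mul(1493, Add(Mul(16, 13), 746)) = Mul(1493, Add(208, 746)) = Mul(1493, 954) = 1424322)
Function('B')(D, I) = Rational(-5, 3) (Function('B')(D, I) = Mul(Rational(1, 3), -5) = Rational(-5, 3))
Add(Add(Function('B')(-9, Add(Mul(4, 4), 6)), T), -485) = Add(Add(Rational(-5, 3), 1424322), -485) = Add(Rational(4272961, 3), -485) = Rational(4271506, 3)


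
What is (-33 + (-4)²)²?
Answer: 289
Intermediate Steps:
(-33 + (-4)²)² = (-33 + 16)² = (-17)² = 289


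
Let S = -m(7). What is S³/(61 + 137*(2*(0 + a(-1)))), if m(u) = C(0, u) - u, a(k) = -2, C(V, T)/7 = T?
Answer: 74088/487 ≈ 152.13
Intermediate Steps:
C(V, T) = 7*T
m(u) = 6*u (m(u) = 7*u - u = 6*u)
S = -42 (S = -6*7 = -1*42 = -42)
S³/(61 + 137*(2*(0 + a(-1)))) = (-42)³/(61 + 137*(2*(0 - 2))) = -74088/(61 + 137*(2*(-2))) = -74088/(61 + 137*(-4)) = -74088/(61 - 548) = -74088/(-487) = -74088*(-1/487) = 74088/487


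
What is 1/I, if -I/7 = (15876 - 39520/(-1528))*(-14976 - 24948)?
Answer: 191/848815859808 ≈ 2.2502e-10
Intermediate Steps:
I = 848815859808/191 (I = -7*(15876 - 39520/(-1528))*(-14976 - 24948) = -7*(15876 - 39520*(-1/1528))*(-39924) = -7*(15876 + 4940/191)*(-39924) = -21260792*(-39924)/191 = -7*(-121259408544/191) = 848815859808/191 ≈ 4.4441e+9)
1/I = 1/(848815859808/191) = 191/848815859808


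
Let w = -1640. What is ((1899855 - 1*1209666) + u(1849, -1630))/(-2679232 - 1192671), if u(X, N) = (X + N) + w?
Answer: -688768/3871903 ≈ -0.17789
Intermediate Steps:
u(X, N) = -1640 + N + X (u(X, N) = (X + N) - 1640 = (N + X) - 1640 = -1640 + N + X)
((1899855 - 1*1209666) + u(1849, -1630))/(-2679232 - 1192671) = ((1899855 - 1*1209666) + (-1640 - 1630 + 1849))/(-2679232 - 1192671) = ((1899855 - 1209666) - 1421)/(-3871903) = (690189 - 1421)*(-1/3871903) = 688768*(-1/3871903) = -688768/3871903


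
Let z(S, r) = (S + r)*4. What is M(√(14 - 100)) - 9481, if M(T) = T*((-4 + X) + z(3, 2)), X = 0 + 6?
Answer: -9481 + 22*I*√86 ≈ -9481.0 + 204.02*I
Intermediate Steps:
z(S, r) = 4*S + 4*r
X = 6
M(T) = 22*T (M(T) = T*((-4 + 6) + (4*3 + 4*2)) = T*(2 + (12 + 8)) = T*(2 + 20) = T*22 = 22*T)
M(√(14 - 100)) - 9481 = 22*√(14 - 100) - 9481 = 22*√(-86) - 9481 = 22*(I*√86) - 9481 = 22*I*√86 - 9481 = -9481 + 22*I*√86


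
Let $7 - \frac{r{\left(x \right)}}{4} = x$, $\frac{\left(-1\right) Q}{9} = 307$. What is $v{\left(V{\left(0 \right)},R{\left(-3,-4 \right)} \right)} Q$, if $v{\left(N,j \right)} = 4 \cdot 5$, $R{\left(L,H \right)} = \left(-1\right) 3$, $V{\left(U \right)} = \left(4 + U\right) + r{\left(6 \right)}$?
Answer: $-55260$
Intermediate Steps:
$Q = -2763$ ($Q = \left(-9\right) 307 = -2763$)
$r{\left(x \right)} = 28 - 4 x$
$V{\left(U \right)} = 8 + U$ ($V{\left(U \right)} = \left(4 + U\right) + \left(28 - 24\right) = \left(4 + U\right) + 4 = 8 + U$)
$R{\left(L,H \right)} = -3$
$v{\left(N,j \right)} = 20$
$v{\left(V{\left(0 \right)},R{\left(-3,-4 \right)} \right)} Q = 20 \left(-2763\right) = -55260$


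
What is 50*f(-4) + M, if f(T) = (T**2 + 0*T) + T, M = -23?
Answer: 577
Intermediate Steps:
f(T) = T + T**2 (f(T) = (T**2 + 0) + T = T**2 + T = T + T**2)
50*f(-4) + M = 50*(-4*(1 - 4)) - 23 = 50*(-4*(-3)) - 23 = 50*12 - 23 = 600 - 23 = 577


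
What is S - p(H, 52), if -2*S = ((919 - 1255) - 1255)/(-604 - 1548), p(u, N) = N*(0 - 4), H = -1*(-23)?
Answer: 893641/4304 ≈ 207.63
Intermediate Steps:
H = 23
p(u, N) = -4*N (p(u, N) = N*(-4) = -4*N)
S = -1591/4304 (S = -((919 - 1255) - 1255)/(2*(-604 - 1548)) = -(-336 - 1255)/(2*(-2152)) = -(-1591)*(-1)/(2*2152) = -½*1591/2152 = -1591/4304 ≈ -0.36966)
S - p(H, 52) = -1591/4304 - (-4)*52 = -1591/4304 - 1*(-208) = -1591/4304 + 208 = 893641/4304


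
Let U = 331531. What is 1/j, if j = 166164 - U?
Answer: -1/165367 ≈ -6.0472e-6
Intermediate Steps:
j = -165367 (j = 166164 - 1*331531 = 166164 - 331531 = -165367)
1/j = 1/(-165367) = -1/165367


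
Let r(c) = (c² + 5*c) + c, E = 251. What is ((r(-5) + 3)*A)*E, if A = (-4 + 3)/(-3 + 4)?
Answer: 502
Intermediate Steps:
r(c) = c² + 6*c
A = -1 (A = -1/1 = -1*1 = -1)
((r(-5) + 3)*A)*E = ((-5*(6 - 5) + 3)*(-1))*251 = ((-5*1 + 3)*(-1))*251 = ((-5 + 3)*(-1))*251 = -2*(-1)*251 = 2*251 = 502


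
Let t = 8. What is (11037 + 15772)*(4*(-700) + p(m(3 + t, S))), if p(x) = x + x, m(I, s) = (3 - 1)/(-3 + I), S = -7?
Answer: -150103591/2 ≈ -7.5052e+7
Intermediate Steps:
m(I, s) = 2/(-3 + I)
p(x) = 2*x
(11037 + 15772)*(4*(-700) + p(m(3 + t, S))) = (11037 + 15772)*(4*(-700) + 2*(2/(-3 + (3 + 8)))) = 26809*(-2800 + 2*(2/(-3 + 11))) = 26809*(-2800 + 2*(2/8)) = 26809*(-2800 + 2*(2*(1/8))) = 26809*(-2800 + 2*(1/4)) = 26809*(-2800 + 1/2) = 26809*(-5599/2) = -150103591/2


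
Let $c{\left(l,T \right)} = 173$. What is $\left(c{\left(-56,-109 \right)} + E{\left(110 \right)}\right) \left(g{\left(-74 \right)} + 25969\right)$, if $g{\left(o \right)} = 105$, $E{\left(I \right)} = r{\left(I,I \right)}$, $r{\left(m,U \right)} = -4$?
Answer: $4406506$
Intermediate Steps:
$E{\left(I \right)} = -4$
$\left(c{\left(-56,-109 \right)} + E{\left(110 \right)}\right) \left(g{\left(-74 \right)} + 25969\right) = \left(173 - 4\right) \left(105 + 25969\right) = 169 \cdot 26074 = 4406506$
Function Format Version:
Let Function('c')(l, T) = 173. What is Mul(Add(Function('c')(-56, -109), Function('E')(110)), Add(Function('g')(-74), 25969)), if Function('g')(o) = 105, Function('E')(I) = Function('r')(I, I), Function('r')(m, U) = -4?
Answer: 4406506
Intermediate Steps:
Function('E')(I) = -4
Mul(Add(Function('c')(-56, -109), Function('E')(110)), Add(Function('g')(-74), 25969)) = Mul(Add(173, -4), Add(105, 25969)) = Mul(169, 26074) = 4406506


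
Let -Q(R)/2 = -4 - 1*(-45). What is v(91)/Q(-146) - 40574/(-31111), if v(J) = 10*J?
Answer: -12491971/1275551 ≈ -9.7934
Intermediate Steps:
Q(R) = -82 (Q(R) = -2*(-4 - 1*(-45)) = -2*(-4 + 45) = -2*41 = -82)
v(91)/Q(-146) - 40574/(-31111) = (10*91)/(-82) - 40574/(-31111) = 910*(-1/82) - 40574*(-1/31111) = -455/41 + 40574/31111 = -12491971/1275551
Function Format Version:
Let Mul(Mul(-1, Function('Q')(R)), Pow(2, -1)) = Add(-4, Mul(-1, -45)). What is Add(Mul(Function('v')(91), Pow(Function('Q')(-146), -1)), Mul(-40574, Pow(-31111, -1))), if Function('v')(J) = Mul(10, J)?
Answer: Rational(-12491971, 1275551) ≈ -9.7934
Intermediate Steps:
Function('Q')(R) = -82 (Function('Q')(R) = Mul(-2, Add(-4, Mul(-1, -45))) = Mul(-2, Add(-4, 45)) = Mul(-2, 41) = -82)
Add(Mul(Function('v')(91), Pow(Function('Q')(-146), -1)), Mul(-40574, Pow(-31111, -1))) = Add(Mul(Mul(10, 91), Pow(-82, -1)), Mul(-40574, Pow(-31111, -1))) = Add(Mul(910, Rational(-1, 82)), Mul(-40574, Rational(-1, 31111))) = Add(Rational(-455, 41), Rational(40574, 31111)) = Rational(-12491971, 1275551)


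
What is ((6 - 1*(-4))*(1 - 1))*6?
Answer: 0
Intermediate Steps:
((6 - 1*(-4))*(1 - 1))*6 = ((6 + 4)*0)*6 = (10*0)*6 = 0*6 = 0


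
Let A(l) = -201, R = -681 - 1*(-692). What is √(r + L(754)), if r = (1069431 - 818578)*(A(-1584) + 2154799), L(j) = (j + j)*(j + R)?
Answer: √540488525714 ≈ 7.3518e+5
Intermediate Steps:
R = 11 (R = -681 + 692 = 11)
L(j) = 2*j*(11 + j) (L(j) = (j + j)*(j + 11) = (2*j)*(11 + j) = 2*j*(11 + j))
r = 540487372094 (r = (1069431 - 818578)*(-201 + 2154799) = 250853*2154598 = 540487372094)
√(r + L(754)) = √(540487372094 + 2*754*(11 + 754)) = √(540487372094 + 2*754*765) = √(540487372094 + 1153620) = √540488525714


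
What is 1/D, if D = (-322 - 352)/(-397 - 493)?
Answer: 445/337 ≈ 1.3205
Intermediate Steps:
D = 337/445 (D = -674/(-890) = -674*(-1/890) = 337/445 ≈ 0.75730)
1/D = 1/(337/445) = 445/337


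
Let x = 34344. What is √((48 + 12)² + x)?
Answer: 6*√1054 ≈ 194.79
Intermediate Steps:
√((48 + 12)² + x) = √((48 + 12)² + 34344) = √(60² + 34344) = √(3600 + 34344) = √37944 = 6*√1054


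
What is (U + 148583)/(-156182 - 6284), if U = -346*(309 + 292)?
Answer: 59363/162466 ≈ 0.36539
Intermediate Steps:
U = -207946 (U = -346*601 = -207946)
(U + 148583)/(-156182 - 6284) = (-207946 + 148583)/(-156182 - 6284) = -59363/(-162466) = -59363*(-1/162466) = 59363/162466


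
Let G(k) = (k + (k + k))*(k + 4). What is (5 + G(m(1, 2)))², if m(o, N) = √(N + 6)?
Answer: 1993 + 1392*√2 ≈ 3961.6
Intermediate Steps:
m(o, N) = √(6 + N)
G(k) = 3*k*(4 + k) (G(k) = (k + 2*k)*(4 + k) = (3*k)*(4 + k) = 3*k*(4 + k))
(5 + G(m(1, 2)))² = (5 + 3*√(6 + 2)*(4 + √(6 + 2)))² = (5 + 3*√8*(4 + √8))² = (5 + 3*(2*√2)*(4 + 2*√2))² = (5 + 6*√2*(4 + 2*√2))²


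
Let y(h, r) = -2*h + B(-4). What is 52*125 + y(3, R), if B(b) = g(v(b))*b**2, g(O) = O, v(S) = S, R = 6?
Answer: 6430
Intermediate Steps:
B(b) = b**3 (B(b) = b*b**2 = b**3)
y(h, r) = -64 - 2*h (y(h, r) = -2*h + (-4)**3 = -2*h - 64 = -64 - 2*h)
52*125 + y(3, R) = 52*125 + (-64 - 2*3) = 6500 + (-64 - 6) = 6500 - 70 = 6430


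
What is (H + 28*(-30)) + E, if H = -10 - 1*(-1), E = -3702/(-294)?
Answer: -40984/49 ≈ -836.41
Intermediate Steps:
E = 617/49 (E = -3702*(-1/294) = 617/49 ≈ 12.592)
H = -9 (H = -10 + 1 = -9)
(H + 28*(-30)) + E = (-9 + 28*(-30)) + 617/49 = (-9 - 840) + 617/49 = -849 + 617/49 = -40984/49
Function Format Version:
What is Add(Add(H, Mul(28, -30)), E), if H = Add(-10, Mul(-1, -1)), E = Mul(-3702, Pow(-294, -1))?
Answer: Rational(-40984, 49) ≈ -836.41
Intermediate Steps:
E = Rational(617, 49) (E = Mul(-3702, Rational(-1, 294)) = Rational(617, 49) ≈ 12.592)
H = -9 (H = Add(-10, 1) = -9)
Add(Add(H, Mul(28, -30)), E) = Add(Add(-9, Mul(28, -30)), Rational(617, 49)) = Add(Add(-9, -840), Rational(617, 49)) = Add(-849, Rational(617, 49)) = Rational(-40984, 49)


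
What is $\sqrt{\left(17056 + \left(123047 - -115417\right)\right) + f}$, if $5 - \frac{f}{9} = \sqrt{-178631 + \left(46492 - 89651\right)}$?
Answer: $\sqrt{255565 - 9 i \sqrt{221790}} \approx 505.55 - 4.192 i$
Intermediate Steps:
$f = 45 - 9 i \sqrt{221790}$ ($f = 45 - 9 \sqrt{-178631 + \left(46492 - 89651\right)} = 45 - 9 \sqrt{-178631 - 43159} = 45 - 9 \sqrt{-221790} = 45 - 9 i \sqrt{221790} \approx 45.0 - 4238.5 i$)
$\sqrt{\left(17056 + \left(123047 - -115417\right)\right) + f} = \sqrt{\left(17056 + \left(123047 - -115417\right)\right) + \left(45 - 9 i \sqrt{221790}\right)} = \sqrt{\left(17056 + \left(123047 + 115417\right)\right) + \left(45 - 9 i \sqrt{221790}\right)} = \sqrt{\left(17056 + 238464\right) + \left(45 - 9 i \sqrt{221790}\right)} = \sqrt{255520 + \left(45 - 9 i \sqrt{221790}\right)} = \sqrt{255565 - 9 i \sqrt{221790}}$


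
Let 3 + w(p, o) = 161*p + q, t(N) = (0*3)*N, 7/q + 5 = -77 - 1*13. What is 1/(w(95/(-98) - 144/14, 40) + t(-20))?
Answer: -1330/2414143 ≈ -0.00055092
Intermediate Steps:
q = -7/95 (q = 7/(-5 + (-77 - 1*13)) = 7/(-5 + (-77 - 13)) = 7/(-5 - 90) = 7/(-95) = 7*(-1/95) = -7/95 ≈ -0.073684)
t(N) = 0 (t(N) = 0*N = 0)
w(p, o) = -292/95 + 161*p (w(p, o) = -3 + (161*p - 7/95) = -3 + (-7/95 + 161*p) = -292/95 + 161*p)
1/(w(95/(-98) - 144/14, 40) + t(-20)) = 1/((-292/95 + 161*(95/(-98) - 144/14)) + 0) = 1/((-292/95 + 161*(95*(-1/98) - 144*1/14)) + 0) = 1/((-292/95 + 161*(-95/98 - 72/7)) + 0) = 1/((-292/95 + 161*(-1103/98)) + 0) = 1/((-292/95 - 25369/14) + 0) = 1/(-2414143/1330 + 0) = 1/(-2414143/1330) = -1330/2414143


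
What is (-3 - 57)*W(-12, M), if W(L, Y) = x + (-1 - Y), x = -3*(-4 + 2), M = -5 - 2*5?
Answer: -1200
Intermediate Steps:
M = -15 (M = -5 - 10 = -15)
x = 6 (x = -3*(-2) = 6)
W(L, Y) = 5 - Y (W(L, Y) = 6 + (-1 - Y) = 5 - Y)
(-3 - 57)*W(-12, M) = (-3 - 57)*(5 - 1*(-15)) = -60*(5 + 15) = -60*20 = -1200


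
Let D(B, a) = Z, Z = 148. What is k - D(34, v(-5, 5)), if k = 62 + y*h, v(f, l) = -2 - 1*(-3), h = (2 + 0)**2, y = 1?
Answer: -82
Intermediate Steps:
h = 4 (h = 2**2 = 4)
v(f, l) = 1 (v(f, l) = -2 + 3 = 1)
D(B, a) = 148
k = 66 (k = 62 + 1*4 = 62 + 4 = 66)
k - D(34, v(-5, 5)) = 66 - 1*148 = 66 - 148 = -82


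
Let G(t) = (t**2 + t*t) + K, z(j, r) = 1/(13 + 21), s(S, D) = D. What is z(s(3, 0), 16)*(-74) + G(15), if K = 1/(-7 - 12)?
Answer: 144630/323 ≈ 447.77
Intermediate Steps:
K = -1/19 (K = 1/(-19) = -1/19 ≈ -0.052632)
z(j, r) = 1/34
G(t) = -1/19 + 2*t**2 (G(t) = (t**2 + t*t) - 1/19 = (t**2 + t**2) - 1/19 = 2*t**2 - 1/19 = -1/19 + 2*t**2)
z(s(3, 0), 16)*(-74) + G(15) = (1/34)*(-74) + (-1/19 + 2*15**2) = -37/17 + (-1/19 + 2*225) = -37/17 + (-1/19 + 450) = -37/17 + 8549/19 = 144630/323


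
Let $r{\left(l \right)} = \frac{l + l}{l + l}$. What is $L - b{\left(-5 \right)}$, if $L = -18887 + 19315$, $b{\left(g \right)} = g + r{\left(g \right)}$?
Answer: $432$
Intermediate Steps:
$r{\left(l \right)} = 1$ ($r{\left(l \right)} = \frac{2 l}{2 l} = 2 l \frac{1}{2 l} = 1$)
$b{\left(g \right)} = 1 + g$ ($b{\left(g \right)} = g + 1 = 1 + g$)
$L = 428$
$L - b{\left(-5 \right)} = 428 - \left(1 - 5\right) = 428 - -4 = 428 + 4 = 432$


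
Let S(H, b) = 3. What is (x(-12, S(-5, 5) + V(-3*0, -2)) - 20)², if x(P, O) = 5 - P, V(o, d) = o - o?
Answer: 9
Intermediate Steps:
V(o, d) = 0
(x(-12, S(-5, 5) + V(-3*0, -2)) - 20)² = ((5 - 1*(-12)) - 20)² = ((5 + 12) - 20)² = (17 - 20)² = (-3)² = 9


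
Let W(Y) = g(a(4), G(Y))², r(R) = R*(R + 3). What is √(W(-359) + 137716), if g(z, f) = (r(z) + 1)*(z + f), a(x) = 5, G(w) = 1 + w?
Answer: √209605445 ≈ 14478.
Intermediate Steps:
r(R) = R*(3 + R)
g(z, f) = (1 + z*(3 + z))*(f + z) (g(z, f) = (z*(3 + z) + 1)*(z + f) = (1 + z*(3 + z))*(f + z))
W(Y) = (246 + 41*Y)² (W(Y) = ((1 + Y) + 5 + 5²*(3 + 5) + (1 + Y)*5*(3 + 5))² = ((1 + Y) + 5 + 25*8 + (1 + Y)*5*8)² = ((1 + Y) + 5 + 200 + (40 + 40*Y))² = (246 + 41*Y)²)
√(W(-359) + 137716) = √(1681*(6 - 359)² + 137716) = √(1681*(-353)² + 137716) = √(1681*124609 + 137716) = √(209467729 + 137716) = √209605445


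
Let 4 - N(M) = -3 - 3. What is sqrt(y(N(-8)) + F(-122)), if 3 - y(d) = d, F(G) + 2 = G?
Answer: I*sqrt(131) ≈ 11.446*I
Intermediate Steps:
F(G) = -2 + G
N(M) = 10 (N(M) = 4 - (-3 - 3) = 4 - 1*(-6) = 4 + 6 = 10)
y(d) = 3 - d
sqrt(y(N(-8)) + F(-122)) = sqrt((3 - 1*10) + (-2 - 122)) = sqrt((3 - 10) - 124) = sqrt(-7 - 124) = sqrt(-131) = I*sqrt(131)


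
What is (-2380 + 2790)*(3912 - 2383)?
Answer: 626890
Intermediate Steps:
(-2380 + 2790)*(3912 - 2383) = 410*1529 = 626890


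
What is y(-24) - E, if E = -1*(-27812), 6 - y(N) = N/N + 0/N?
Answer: -27807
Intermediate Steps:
y(N) = 5 (y(N) = 6 - (N/N + 0/N) = 6 - (1 + 0) = 6 - 1*1 = 6 - 1 = 5)
E = 27812
y(-24) - E = 5 - 1*27812 = 5 - 27812 = -27807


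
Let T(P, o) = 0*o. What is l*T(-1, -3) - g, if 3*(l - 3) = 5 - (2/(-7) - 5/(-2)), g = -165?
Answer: 165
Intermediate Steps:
T(P, o) = 0
l = 55/14 (l = 3 + (5 - (2/(-7) - 5/(-2)))/3 = 3 + (5 - (2*(-⅐) - 5*(-½)))/3 = 3 + (5 - (-2/7 + 5/2))/3 = 3 + (5 - 1*31/14)/3 = 3 + (5 - 31/14)/3 = 3 + (⅓)*(39/14) = 3 + 13/14 = 55/14 ≈ 3.9286)
l*T(-1, -3) - g = (55/14)*0 - 1*(-165) = 0 + 165 = 165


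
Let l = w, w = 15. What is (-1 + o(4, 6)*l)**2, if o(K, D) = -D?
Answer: 8281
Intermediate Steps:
l = 15
(-1 + o(4, 6)*l)**2 = (-1 - 1*6*15)**2 = (-1 - 6*15)**2 = (-1 - 90)**2 = (-91)**2 = 8281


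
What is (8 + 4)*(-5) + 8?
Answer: -52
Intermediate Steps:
(8 + 4)*(-5) + 8 = 12*(-5) + 8 = -60 + 8 = -52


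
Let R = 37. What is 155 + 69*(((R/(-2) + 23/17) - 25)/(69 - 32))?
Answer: 96113/1258 ≈ 76.401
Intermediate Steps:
155 + 69*(((R/(-2) + 23/17) - 25)/(69 - 32)) = 155 + 69*(((37/(-2) + 23/17) - 25)/(69 - 32)) = 155 + 69*(((37*(-½) + 23*(1/17)) - 25)/37) = 155 + 69*(((-37/2 + 23/17) - 25)*(1/37)) = 155 + 69*((-583/34 - 25)*(1/37)) = 155 + 69*(-1433/34*1/37) = 155 + 69*(-1433/1258) = 155 - 98877/1258 = 96113/1258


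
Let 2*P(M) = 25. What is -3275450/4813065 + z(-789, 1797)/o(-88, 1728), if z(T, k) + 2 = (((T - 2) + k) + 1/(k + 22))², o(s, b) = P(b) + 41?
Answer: 6446545760897694448/340801029716751 ≈ 18916.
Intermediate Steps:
P(M) = 25/2 (P(M) = (½)*25 = 25/2)
o(s, b) = 107/2 (o(s, b) = 25/2 + 41 = 107/2)
z(T, k) = -2 + (-2 + T + k + 1/(22 + k))² (z(T, k) = -2 + (((T - 2) + k) + 1/(k + 22))² = -2 + (((-2 + T) + k) + 1/(22 + k))² = -2 + ((-2 + T + k) + 1/(22 + k))² = -2 + (-2 + T + k + 1/(22 + k))²)
-3275450/4813065 + z(-789, 1797)/o(-88, 1728) = -3275450/4813065 + (-2 + (-43 + 1797² + 20*1797 + 22*(-789) - 789*1797)²/(22 + 1797)²)/(107/2) = -3275450*1/4813065 + (-2 + (-43 + 3229209 + 35940 - 17358 - 1417833)²/1819²)*(2/107) = -655090/962613 + (-2 + (1/3308761)*1829915²)*(2/107) = -655090/962613 + (-2 + (1/3308761)*3348588907225)*(2/107) = -655090/962613 + (-2 + 3348588907225/3308761)*(2/107) = -655090/962613 + (3348582289703/3308761)*(2/107) = -655090/962613 + 6697164579406/354037427 = 6446545760897694448/340801029716751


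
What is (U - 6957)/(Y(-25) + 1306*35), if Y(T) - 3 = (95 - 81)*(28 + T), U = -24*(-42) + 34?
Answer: -1183/9151 ≈ -0.12928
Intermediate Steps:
U = 1042 (U = 1008 + 34 = 1042)
Y(T) = 395 + 14*T (Y(T) = 3 + (95 - 81)*(28 + T) = 3 + 14*(28 + T) = 3 + (392 + 14*T) = 395 + 14*T)
(U - 6957)/(Y(-25) + 1306*35) = (1042 - 6957)/((395 + 14*(-25)) + 1306*35) = -5915/((395 - 350) + 45710) = -5915/(45 + 45710) = -5915/45755 = -5915*1/45755 = -1183/9151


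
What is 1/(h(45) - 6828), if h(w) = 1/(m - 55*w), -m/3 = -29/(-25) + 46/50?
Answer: -62031/423547693 ≈ -0.00014646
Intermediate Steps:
m = -156/25 (m = -3*(-29/(-25) + 46/50) = -3*(-29*(-1/25) + 46*(1/50)) = -3*(29/25 + 23/25) = -3*52/25 = -156/25 ≈ -6.2400)
h(w) = 1/(-156/25 - 55*w)
1/(h(45) - 6828) = 1/(-25/(156 + 1375*45) - 6828) = 1/(-25/(156 + 61875) - 6828) = 1/(-25/62031 - 6828) = 1/(-423547693/62031) = -62031/423547693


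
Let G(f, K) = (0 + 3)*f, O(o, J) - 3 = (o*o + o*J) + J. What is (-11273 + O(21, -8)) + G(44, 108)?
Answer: -10873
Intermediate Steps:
O(o, J) = 3 + J + o² + J*o (O(o, J) = 3 + ((o*o + o*J) + J) = 3 + ((o² + J*o) + J) = 3 + (J + o² + J*o) = 3 + J + o² + J*o)
G(f, K) = 3*f
(-11273 + O(21, -8)) + G(44, 108) = (-11273 + (3 - 8 + 21² - 8*21)) + 3*44 = (-11273 + (3 - 8 + 441 - 168)) + 132 = (-11273 + 268) + 132 = -11005 + 132 = -10873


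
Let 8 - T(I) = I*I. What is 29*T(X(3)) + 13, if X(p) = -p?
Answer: -16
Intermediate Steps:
T(I) = 8 - I**2 (T(I) = 8 - I*I = 8 - I**2)
29*T(X(3)) + 13 = 29*(8 - (-1*3)**2) + 13 = 29*(8 - 1*(-3)**2) + 13 = 29*(8 - 1*9) + 13 = 29*(8 - 9) + 13 = 29*(-1) + 13 = -29 + 13 = -16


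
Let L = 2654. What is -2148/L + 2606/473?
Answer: 2950160/627671 ≈ 4.7002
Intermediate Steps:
-2148/L + 2606/473 = -2148/2654 + 2606/473 = -2148*1/2654 + 2606*(1/473) = -1074/1327 + 2606/473 = 2950160/627671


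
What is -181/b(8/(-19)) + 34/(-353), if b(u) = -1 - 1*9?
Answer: 63553/3530 ≈ 18.004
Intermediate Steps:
b(u) = -10 (b(u) = -1 - 9 = -10)
-181/b(8/(-19)) + 34/(-353) = -181/(-10) + 34/(-353) = -181*(-⅒) + 34*(-1/353) = 181/10 - 34/353 = 63553/3530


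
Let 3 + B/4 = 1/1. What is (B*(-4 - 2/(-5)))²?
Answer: 20736/25 ≈ 829.44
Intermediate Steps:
B = -8 (B = -12 + 4*(1/1) = -12 + 4*(1*1) = -12 + 4*1 = -12 + 4 = -8)
(B*(-4 - 2/(-5)))² = (-8*(-4 - 2/(-5)))² = (-8*(-4 - 2*(-⅕)))² = (-8*(-4 + ⅖))² = (-8*(-18/5))² = (144/5)² = 20736/25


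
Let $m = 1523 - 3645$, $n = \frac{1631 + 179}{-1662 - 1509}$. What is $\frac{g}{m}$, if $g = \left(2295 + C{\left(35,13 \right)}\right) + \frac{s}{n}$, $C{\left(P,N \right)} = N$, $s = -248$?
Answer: $- \frac{1240972}{960205} \approx -1.2924$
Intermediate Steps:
$n = - \frac{1810}{3171}$ ($n = \frac{1810}{-3171} = 1810 \left(- \frac{1}{3171}\right) = - \frac{1810}{3171} \approx -0.5708$)
$m = -2122$ ($m = 1523 - 3645 = -2122$)
$g = \frac{2481944}{905}$ ($g = \left(2295 + 13\right) - \frac{248}{- \frac{1810}{3171}} = 2308 - - \frac{393204}{905} = 2308 + \frac{393204}{905} = \frac{2481944}{905} \approx 2742.5$)
$\frac{g}{m} = \frac{2481944}{905 \left(-2122\right)} = \frac{2481944}{905} \left(- \frac{1}{2122}\right) = - \frac{1240972}{960205}$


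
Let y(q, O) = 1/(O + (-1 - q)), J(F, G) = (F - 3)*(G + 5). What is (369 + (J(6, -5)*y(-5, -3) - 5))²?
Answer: 132496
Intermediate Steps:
J(F, G) = (-3 + F)*(5 + G)
y(q, O) = 1/(-1 + O - q)
(369 + (J(6, -5)*y(-5, -3) - 5))² = (369 + ((-15 - 3*(-5) + 5*6 + 6*(-5))*(-1/(1 - 5 - 1*(-3))) - 5))² = (369 + ((-15 + 15 + 30 - 30)*(-1/(1 - 5 + 3)) - 5))² = (369 + (0*(-1/(-1)) - 5))² = (369 + (0*(-1*(-1)) - 5))² = (369 + (0*1 - 5))² = (369 + (0 - 5))² = (369 - 5)² = 364² = 132496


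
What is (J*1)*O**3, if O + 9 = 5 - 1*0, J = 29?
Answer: -1856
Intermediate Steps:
O = -4 (O = -9 + (5 - 1*0) = -9 + (5 + 0) = -9 + 5 = -4)
(J*1)*O**3 = (29*1)*(-4)**3 = 29*(-64) = -1856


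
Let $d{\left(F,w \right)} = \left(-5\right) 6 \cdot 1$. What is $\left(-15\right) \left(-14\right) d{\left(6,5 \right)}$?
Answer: $-6300$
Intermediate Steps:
$d{\left(F,w \right)} = -30$ ($d{\left(F,w \right)} = \left(-30\right) 1 = -30$)
$\left(-15\right) \left(-14\right) d{\left(6,5 \right)} = \left(-15\right) \left(-14\right) \left(-30\right) = 210 \left(-30\right) = -6300$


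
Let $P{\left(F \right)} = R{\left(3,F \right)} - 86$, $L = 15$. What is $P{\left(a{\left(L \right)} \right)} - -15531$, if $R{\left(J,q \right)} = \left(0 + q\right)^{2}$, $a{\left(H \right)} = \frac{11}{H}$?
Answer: $\frac{3475246}{225} \approx 15446.0$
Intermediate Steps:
$R{\left(J,q \right)} = q^{2}$
$P{\left(F \right)} = -86 + F^{2}$ ($P{\left(F \right)} = F^{2} - 86 = -86 + F^{2}$)
$P{\left(a{\left(L \right)} \right)} - -15531 = \left(-86 + \left(\frac{11}{15}\right)^{2}\right) - -15531 = \left(-86 + \left(11 \cdot \frac{1}{15}\right)^{2}\right) + 15531 = \left(-86 + \left(\frac{11}{15}\right)^{2}\right) + 15531 = \left(-86 + \frac{121}{225}\right) + 15531 = - \frac{19229}{225} + 15531 = \frac{3475246}{225}$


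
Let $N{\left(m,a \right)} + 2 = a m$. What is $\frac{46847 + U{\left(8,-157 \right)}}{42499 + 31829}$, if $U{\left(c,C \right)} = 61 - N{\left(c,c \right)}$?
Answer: $\frac{23423}{37164} \approx 0.63026$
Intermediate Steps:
$N{\left(m,a \right)} = -2 + a m$
$U{\left(c,C \right)} = 63 - c^{2}$ ($U{\left(c,C \right)} = 61 - \left(-2 + c c\right) = 61 - \left(-2 + c^{2}\right) = 63 - c^{2}$)
$\frac{46847 + U{\left(8,-157 \right)}}{42499 + 31829} = \frac{46847 + \left(63 - 8^{2}\right)}{42499 + 31829} = \frac{46847 + \left(63 - 64\right)}{74328} = \left(46847 + \left(63 - 64\right)\right) \frac{1}{74328} = \left(46847 - 1\right) \frac{1}{74328} = 46846 \cdot \frac{1}{74328} = \frac{23423}{37164}$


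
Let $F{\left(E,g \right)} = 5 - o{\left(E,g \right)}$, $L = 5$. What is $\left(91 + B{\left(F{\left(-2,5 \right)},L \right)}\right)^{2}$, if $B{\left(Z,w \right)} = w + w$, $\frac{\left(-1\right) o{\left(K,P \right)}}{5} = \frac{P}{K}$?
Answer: $10201$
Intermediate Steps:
$o{\left(K,P \right)} = - \frac{5 P}{K}$ ($o{\left(K,P \right)} = - 5 \frac{P}{K} = - \frac{5 P}{K}$)
$F{\left(E,g \right)} = 5 + \frac{5 g}{E}$ ($F{\left(E,g \right)} = 5 - - \frac{5 g}{E} = 5 + \frac{5 g}{E}$)
$B{\left(Z,w \right)} = 2 w$
$\left(91 + B{\left(F{\left(-2,5 \right)},L \right)}\right)^{2} = \left(91 + 2 \cdot 5\right)^{2} = \left(91 + 10\right)^{2} = 101^{2} = 10201$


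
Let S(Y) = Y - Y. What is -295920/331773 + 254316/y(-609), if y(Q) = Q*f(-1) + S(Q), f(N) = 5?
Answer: -9475139852/112249865 ≈ -84.411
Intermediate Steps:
S(Y) = 0
y(Q) = 5*Q (y(Q) = Q*5 + 0 = 5*Q + 0 = 5*Q)
-295920/331773 + 254316/y(-609) = -295920/331773 + 254316/((5*(-609))) = -295920*1/331773 + 254316/(-3045) = -98640/110591 + 254316*(-1/3045) = -98640/110591 - 84772/1015 = -9475139852/112249865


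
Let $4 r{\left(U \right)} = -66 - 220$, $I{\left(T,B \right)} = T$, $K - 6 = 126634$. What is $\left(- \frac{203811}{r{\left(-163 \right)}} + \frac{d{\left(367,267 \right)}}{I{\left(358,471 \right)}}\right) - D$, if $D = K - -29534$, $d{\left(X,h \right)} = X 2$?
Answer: $- \frac{3924569059}{25597} \approx -1.5332 \cdot 10^{5}$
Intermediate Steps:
$K = 126640$ ($K = 6 + 126634 = 126640$)
$d{\left(X,h \right)} = 2 X$
$r{\left(U \right)} = - \frac{143}{2}$ ($r{\left(U \right)} = \frac{-66 - 220}{4} = \frac{1}{4} \left(-286\right) = - \frac{143}{2}$)
$D = 156174$ ($D = 126640 - -29534 = 126640 + 29534 = 156174$)
$\left(- \frac{203811}{r{\left(-163 \right)}} + \frac{d{\left(367,267 \right)}}{I{\left(358,471 \right)}}\right) - D = \left(- \frac{203811}{- \frac{143}{2}} + \frac{2 \cdot 367}{358}\right) - 156174 = \left(\left(-203811\right) \left(- \frac{2}{143}\right) + 734 \cdot \frac{1}{358}\right) - 156174 = \left(\frac{407622}{143} + \frac{367}{179}\right) - 156174 = \frac{73016819}{25597} - 156174 = - \frac{3924569059}{25597}$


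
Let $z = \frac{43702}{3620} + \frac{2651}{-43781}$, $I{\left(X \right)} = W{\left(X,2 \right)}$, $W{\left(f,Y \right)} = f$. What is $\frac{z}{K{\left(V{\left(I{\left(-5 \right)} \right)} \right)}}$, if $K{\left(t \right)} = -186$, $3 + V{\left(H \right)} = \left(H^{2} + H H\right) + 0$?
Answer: $- \frac{951860321}{14739311460} \approx -0.06458$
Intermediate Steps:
$I{\left(X \right)} = X$
$V{\left(H \right)} = -3 + 2 H^{2}$ ($V{\left(H \right)} = -3 + \left(\left(H^{2} + H H\right) + 0\right) = -3 + \left(\left(H^{2} + H^{2}\right) + 0\right) = -3 + \left(2 H^{2} + 0\right) = -3 + 2 H^{2}$)
$z = \frac{951860321}{79243610}$ ($z = 43702 \cdot \frac{1}{3620} + 2651 \left(- \frac{1}{43781}\right) = \frac{21851}{1810} - \frac{2651}{43781} = \frac{951860321}{79243610} \approx 12.012$)
$\frac{z}{K{\left(V{\left(I{\left(-5 \right)} \right)} \right)}} = \frac{951860321}{79243610 \left(-186\right)} = \frac{951860321}{79243610} \left(- \frac{1}{186}\right) = - \frac{951860321}{14739311460}$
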